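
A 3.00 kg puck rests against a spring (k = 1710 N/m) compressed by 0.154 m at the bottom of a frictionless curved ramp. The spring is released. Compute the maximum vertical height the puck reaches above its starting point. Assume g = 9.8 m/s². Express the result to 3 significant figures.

h = 0.690 m

All spring PE becomes gravitational PE at the highest point: ½kx² = mgh
h = kx²/(2mg) = (1710)(0.154)²/(2 × 3.00 × 9.8) = 0.6897 m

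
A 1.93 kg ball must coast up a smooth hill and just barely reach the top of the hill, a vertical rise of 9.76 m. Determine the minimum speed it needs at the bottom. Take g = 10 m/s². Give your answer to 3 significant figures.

At the top it is momentarily at rest, so all KE converts to PE: ½mv² = mgh
v = √(2gh) = √(2 × 10 × 9.76) = 13.97 m/s

v = 14.0 m/s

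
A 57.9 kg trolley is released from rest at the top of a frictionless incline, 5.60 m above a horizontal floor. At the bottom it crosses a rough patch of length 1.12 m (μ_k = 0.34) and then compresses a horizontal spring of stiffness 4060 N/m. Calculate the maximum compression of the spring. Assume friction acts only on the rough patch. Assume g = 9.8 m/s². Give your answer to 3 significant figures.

x = 1.21 m

Initial energy: E₁ = mgh = (57.9)(9.8)(5.60) = 3177.6 J
Friction removes W_f = μ_k mg d = (0.34)(57.9)(9.8)(1.12) = 216.1 J
Energy reaching the spring: E = 3177.6 − 216.1 = 2961.5 J
At max compression ½kx² = E ⇒ x = √(2E/k) = √(2 × 2961.5/4060) = 1.208 m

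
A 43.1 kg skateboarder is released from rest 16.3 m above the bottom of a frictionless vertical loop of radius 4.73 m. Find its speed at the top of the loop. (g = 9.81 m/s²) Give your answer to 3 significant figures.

Energy conservation: mgh = ½mv_top² + mg(2r)
v_top² = 2g(h − 2r) = 2(9.81)(16.3 − 9.460) = 134.2
v_top = 11.58 m/s

v = 11.6 m/s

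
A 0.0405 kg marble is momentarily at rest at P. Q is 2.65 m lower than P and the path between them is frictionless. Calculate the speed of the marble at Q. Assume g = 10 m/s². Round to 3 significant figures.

Mechanical energy is conserved (no friction): mgh = ½mv²
v = √(2gh) = √(2 × 10 × 2.65) = √53.000 = 7.280 m/s

v = 7.28 m/s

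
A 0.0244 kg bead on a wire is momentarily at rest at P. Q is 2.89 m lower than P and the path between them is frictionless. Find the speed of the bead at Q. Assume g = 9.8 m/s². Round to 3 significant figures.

Mechanical energy is conserved (no friction): mgh = ½mv²
v = √(2gh) = √(2 × 9.8 × 2.89) = √56.644 = 7.526 m/s

v = 7.53 m/s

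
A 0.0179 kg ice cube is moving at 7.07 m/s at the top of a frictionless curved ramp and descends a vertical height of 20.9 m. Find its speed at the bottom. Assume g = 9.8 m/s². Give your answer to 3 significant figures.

v = 21.4 m/s

Equating total energy at the two states: ½mv₀² + mgh = ½mv²
The mass cancels from both sides.
v² = v₀² + 2gh = (7.07)² + 2(9.8)(20.9) = 459.62
v = √459.62 = 21.44 m/s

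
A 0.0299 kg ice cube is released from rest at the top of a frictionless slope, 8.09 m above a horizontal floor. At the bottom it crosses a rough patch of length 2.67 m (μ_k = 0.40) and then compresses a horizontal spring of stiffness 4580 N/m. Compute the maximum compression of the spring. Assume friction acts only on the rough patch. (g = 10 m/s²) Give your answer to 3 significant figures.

Initial energy: E₁ = mgh = (0.0299)(10)(8.09) = 2.4189 J
Friction removes W_f = μ_k mg d = (0.40)(0.0299)(10)(2.67) = 0.3193 J
Energy reaching the spring: E = 2.4189 − 0.3193 = 2.0996 J
At max compression ½kx² = E ⇒ x = √(2E/k) = √(2 × 2.0996/4580) = 0.03028 m

x = 0.0303 m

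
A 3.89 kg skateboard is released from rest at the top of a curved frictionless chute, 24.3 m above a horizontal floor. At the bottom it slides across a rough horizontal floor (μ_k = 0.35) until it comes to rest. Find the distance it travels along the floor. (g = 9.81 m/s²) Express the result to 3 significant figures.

d = 69.4 m

Energy bookkeeping (friction removes W_f = μ_k N d):
At rest all PE has been dissipated by friction: mgh = μ_k m g d
d = h/μ_k = 24.3/0.35 = 69.43 m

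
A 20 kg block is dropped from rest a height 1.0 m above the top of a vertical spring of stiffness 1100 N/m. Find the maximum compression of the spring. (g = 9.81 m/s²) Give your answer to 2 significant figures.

Let x be the compression. The total drop is H + x, and the block is instantaneously at rest at max compression, so energy conservation gives:
mg(H + x) = ½kx²
½(1100)x² − (20)(9.81)x − (20)(9.81)(1.0) = 0
550.0x² − 196.2x − 196.2 = 0
x = [196.2 + √(38494 + 431640)]/(2 × 550.0) = 0.8017 m

x = 0.80 m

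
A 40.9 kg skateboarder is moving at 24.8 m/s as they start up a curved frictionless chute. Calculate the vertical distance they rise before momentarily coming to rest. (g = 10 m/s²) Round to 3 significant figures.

Setting KE at the bottom equal to PE gained: ½mv² = mgh
h = v²/(2g) = 24.8²/(2 × 10) = 30.75 m

h = 30.8 m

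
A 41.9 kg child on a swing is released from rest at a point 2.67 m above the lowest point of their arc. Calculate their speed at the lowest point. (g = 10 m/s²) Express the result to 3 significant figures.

Mechanical energy is conserved (no friction): mgh = ½mv²
v = √(2gh) = √(2 × 10 × 2.67) = √53.400 = 7.308 m/s

v = 7.31 m/s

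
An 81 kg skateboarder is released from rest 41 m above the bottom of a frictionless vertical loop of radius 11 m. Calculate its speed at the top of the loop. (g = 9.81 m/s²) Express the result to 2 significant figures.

Energy conservation: mgh = ½mv_top² + mg(2r)
v_top² = 2g(h − 2r) = 2(9.81)(41 − 22.00) = 372.8
v_top = 19.31 m/s

v = 19 m/s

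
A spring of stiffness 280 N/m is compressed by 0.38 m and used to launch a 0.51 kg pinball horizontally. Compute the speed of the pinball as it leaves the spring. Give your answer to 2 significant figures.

v = 8.9 m/s

Spring PE converts entirely to kinetic energy: ½kx² = ½mv²
v = x√(k/m) = 0.38 × √(280/0.51) = 8.904 m/s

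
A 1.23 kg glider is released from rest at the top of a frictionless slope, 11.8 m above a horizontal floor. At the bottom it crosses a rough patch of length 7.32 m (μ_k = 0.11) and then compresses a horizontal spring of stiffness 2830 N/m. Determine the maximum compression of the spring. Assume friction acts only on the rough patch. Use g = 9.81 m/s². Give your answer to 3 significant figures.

x = 0.306 m

Initial energy: E₁ = mgh = (1.23)(9.81)(11.8) = 142.38 J
Friction removes W_f = μ_k mg d = (0.11)(1.23)(9.81)(7.32) = 9.716 J
Energy reaching the spring: E = 142.38 − 9.716 = 132.67 J
At max compression ½kx² = E ⇒ x = √(2E/k) = √(2 × 132.67/2830) = 0.3062 m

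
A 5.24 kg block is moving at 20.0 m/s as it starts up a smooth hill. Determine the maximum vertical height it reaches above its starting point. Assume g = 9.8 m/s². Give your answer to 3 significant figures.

Setting KE at the bottom equal to PE gained: ½mv² = mgh
h = v²/(2g) = 20.0²/(2 × 9.8) = 20.41 m

h = 20.4 m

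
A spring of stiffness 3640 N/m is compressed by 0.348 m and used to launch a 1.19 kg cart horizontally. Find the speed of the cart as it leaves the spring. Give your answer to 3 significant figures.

Conservation of energy: ½kx² = ½mv²
v = x√(k/m) = 0.348 × √(3640/1.19) = 19.25 m/s

v = 19.2 m/s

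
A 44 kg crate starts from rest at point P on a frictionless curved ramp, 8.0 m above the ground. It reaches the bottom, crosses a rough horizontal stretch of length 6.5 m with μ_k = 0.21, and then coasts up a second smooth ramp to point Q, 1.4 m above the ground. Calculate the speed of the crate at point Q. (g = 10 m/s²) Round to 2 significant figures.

Energy at P: mgh₁ = (44)(10)(8.0) = 3520.0 J
Friction loss: W_f = μ_k mg d = 600.6 J
At Q: ½mv² + mgh₂ = mgh₁ − W_f
½mv² = 3520.0 − 600.6 − 616.00 = 2303.4 J
v = √(2 × 2303.4/44) = 10.23 m/s

v = 10 m/s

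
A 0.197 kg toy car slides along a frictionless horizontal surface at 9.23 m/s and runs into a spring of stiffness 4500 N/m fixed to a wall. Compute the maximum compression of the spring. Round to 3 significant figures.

x = 0.0611 m

Conservation of energy between contact and max compression: ½mv² = ½kx²
x = v√(m/k) = 9.23 × √(0.197/4500) = 0.06107 m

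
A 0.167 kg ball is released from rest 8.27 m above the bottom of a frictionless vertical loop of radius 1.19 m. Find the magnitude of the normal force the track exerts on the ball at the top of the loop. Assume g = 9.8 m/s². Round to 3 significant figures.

Energy from release to top (height 2r): mgh = ½mv_top² + mg(2r)
v_top² = 2g(h − 2r) = 2(9.8)(8.27 − 2.380) = 115.44 m²/s²
At the top, both N and weight point toward the centre: N + mg = mv_top²/r
N = m(v_top²/r − g) = 0.167(115.44/1.19 − 9.8) = 14.56 N

N = 14.6 N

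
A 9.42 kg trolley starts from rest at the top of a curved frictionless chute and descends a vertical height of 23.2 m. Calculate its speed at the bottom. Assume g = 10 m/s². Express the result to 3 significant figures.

v = 21.5 m/s

By conservation of mechanical energy, mgh = ½mv²
v = √(2gh) = √(2 × 10 × 23.2) = √464.00 = 21.54 m/s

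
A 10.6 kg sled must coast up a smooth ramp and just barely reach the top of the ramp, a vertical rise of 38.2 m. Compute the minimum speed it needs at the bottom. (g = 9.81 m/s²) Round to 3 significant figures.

At the top it is momentarily at rest, so all KE converts to PE: ½mv² = mgh
v = √(2gh) = √(2 × 9.81 × 38.2) = 27.38 m/s

v = 27.4 m/s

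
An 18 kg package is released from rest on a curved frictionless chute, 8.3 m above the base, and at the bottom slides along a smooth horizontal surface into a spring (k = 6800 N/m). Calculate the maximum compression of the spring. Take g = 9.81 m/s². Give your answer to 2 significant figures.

x = 0.66 m

Gravitational PE at the top equals spring PE at max compression: mgh = ½kx²
x = √(2mgh/k) = √(2 × 18 × 9.81 × 8.3 / 6800) = 0.6566 m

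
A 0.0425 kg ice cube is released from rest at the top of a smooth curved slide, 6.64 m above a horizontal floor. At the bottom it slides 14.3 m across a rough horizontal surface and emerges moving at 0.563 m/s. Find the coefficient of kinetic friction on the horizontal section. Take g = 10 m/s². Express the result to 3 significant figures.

μ_k = 0.463

Applying the work–energy principle:
mgh = ½mv² + μ_k m g d
mgh = 2.8220 J; ½mv² = 0.0067356 J
W_f = 2.8220 − 0.0067356 = 2.815 J
μ_k = W_f/(mg·d) = 2.815/(0.4250 × 14.3) = 0.4632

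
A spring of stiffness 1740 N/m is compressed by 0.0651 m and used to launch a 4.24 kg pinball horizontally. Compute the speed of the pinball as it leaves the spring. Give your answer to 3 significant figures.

v = 1.32 m/s

Spring PE converts entirely to kinetic energy: ½kx² = ½mv²
v = x√(k/m) = 0.0651 × √(1740/4.24) = 1.319 m/s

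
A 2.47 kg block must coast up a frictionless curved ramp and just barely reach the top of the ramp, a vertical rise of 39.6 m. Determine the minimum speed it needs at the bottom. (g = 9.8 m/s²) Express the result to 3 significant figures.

v = 27.9 m/s

At the top it is momentarily at rest, so all KE converts to PE: ½mv² = mgh
v = √(2gh) = √(2 × 9.8 × 39.6) = 27.86 m/s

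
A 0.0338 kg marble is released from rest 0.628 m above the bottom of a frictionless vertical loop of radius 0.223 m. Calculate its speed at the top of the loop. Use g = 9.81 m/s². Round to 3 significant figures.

v = 1.89 m/s

Energy conservation: mgh = ½mv_top² + mg(2r)
v_top² = 2g(h − 2r) = 2(9.81)(0.628 − 0.4460) = 3.571
v_top = 1.890 m/s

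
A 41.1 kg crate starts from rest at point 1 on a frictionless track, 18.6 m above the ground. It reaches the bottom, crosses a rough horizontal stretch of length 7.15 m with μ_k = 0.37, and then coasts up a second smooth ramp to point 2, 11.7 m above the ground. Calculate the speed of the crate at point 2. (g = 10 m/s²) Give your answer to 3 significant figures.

v = 9.22 m/s

Energy at 1: mgh₁ = (41.1)(10)(18.6) = 7644.6 J
Friction loss: W_f = μ_k mg d = 1087 J
At 2: ½mv² + mgh₂ = mgh₁ − W_f
½mv² = 7644.6 − 1087 − 4808.7 = 1748.6 J
v = √(2 × 1748.6/41.1) = 9.224 m/s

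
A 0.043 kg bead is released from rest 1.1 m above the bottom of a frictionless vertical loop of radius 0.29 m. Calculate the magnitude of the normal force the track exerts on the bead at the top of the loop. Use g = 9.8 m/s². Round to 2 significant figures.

N = 1.1 N

Energy from release to top (height 2r): mgh = ½mv_top² + mg(2r)
v_top² = 2g(h − 2r) = 2(9.8)(1.1 − 0.5800) = 10.192 m²/s²
At the top, both N and weight point toward the centre: N + mg = mv_top²/r
N = m(v_top²/r − g) = 0.043(10.192/0.29 − 9.8) = 1.090 N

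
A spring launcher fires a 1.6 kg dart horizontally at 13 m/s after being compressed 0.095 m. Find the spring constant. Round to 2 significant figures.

Energy stored in the spring equals the launch KE: ½kx² = ½mv²
k = mv²/x² = (1.6)(13)²/(0.095)² = 29961 N/m

k = 30000 N/m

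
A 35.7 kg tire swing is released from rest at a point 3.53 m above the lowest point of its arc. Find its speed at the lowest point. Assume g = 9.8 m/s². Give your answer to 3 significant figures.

v = 8.32 m/s

Energy conservation between the two points: mgh = ½mv²
The mass cancels from both sides.
v = √(2gh) = √(2 × 9.8 × 3.53) = √69.188 = 8.318 m/s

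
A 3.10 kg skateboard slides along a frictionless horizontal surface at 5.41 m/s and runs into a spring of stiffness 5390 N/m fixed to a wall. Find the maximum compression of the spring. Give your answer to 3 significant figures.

x = 0.130 m

Conservation of energy between contact and max compression: ½mv² = ½kx²
x = v√(m/k) = 5.41 × √(3.10/5390) = 0.1297 m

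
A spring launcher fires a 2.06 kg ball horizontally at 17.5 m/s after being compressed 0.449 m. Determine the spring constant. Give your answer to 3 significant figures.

k = 3130 N/m

Spring PE at full compression equals KE at release: ½kx² = ½mv²
k = mv²/x² = (2.06)(17.5)²/(0.449)² = 3129 N/m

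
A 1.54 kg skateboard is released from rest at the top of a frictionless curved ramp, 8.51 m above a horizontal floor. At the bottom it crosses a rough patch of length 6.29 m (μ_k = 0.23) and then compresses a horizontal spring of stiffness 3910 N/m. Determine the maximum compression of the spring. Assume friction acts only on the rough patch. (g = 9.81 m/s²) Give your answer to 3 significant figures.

Initial energy: E₁ = mgh = (1.54)(9.81)(8.51) = 128.56 J
Friction removes W_f = μ_k mg d = (0.23)(1.54)(9.81)(6.29) = 21.86 J
Energy reaching the spring: E = 128.56 − 21.86 = 106.71 J
At max compression ½kx² = E ⇒ x = √(2E/k) = √(2 × 106.71/3910) = 0.2336 m

x = 0.234 m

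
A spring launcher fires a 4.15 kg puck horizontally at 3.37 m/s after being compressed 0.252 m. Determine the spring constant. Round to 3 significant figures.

k = 742 N/m

Spring PE at full compression equals KE at release: ½kx² = ½mv²
k = mv²/x² = (4.15)(3.37)²/(0.252)² = 742.2 N/m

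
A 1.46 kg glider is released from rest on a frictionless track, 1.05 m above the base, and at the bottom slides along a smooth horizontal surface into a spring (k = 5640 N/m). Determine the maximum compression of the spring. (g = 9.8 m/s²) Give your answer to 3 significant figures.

x = 0.0730 m

Gravitational PE at the top equals spring PE at max compression: mgh = ½kx²
x = √(2mgh/k) = √(2 × 1.46 × 9.8 × 1.05 / 5640) = 0.07299 m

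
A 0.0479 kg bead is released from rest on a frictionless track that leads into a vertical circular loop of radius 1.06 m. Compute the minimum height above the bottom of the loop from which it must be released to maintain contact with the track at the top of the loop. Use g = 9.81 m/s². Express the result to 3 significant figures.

h = 2.65 m

At the top, for minimum speed gravity alone supplies the centripetal force: mg = mv_top²/r ⇒ v_top² = gr = 10.40 m²/s²
Energy conservation from release height h to the top (height 2r): mgh = ½mv_top² + mg(2r)
h = v_top²/(2g) + 2r = r/2 + 2r = 5r/2 = 2.650 m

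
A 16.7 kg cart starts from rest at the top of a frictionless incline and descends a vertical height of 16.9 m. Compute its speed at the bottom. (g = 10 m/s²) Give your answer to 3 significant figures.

Mechanical energy is conserved (no friction): mgh = ½mv²
v = √(2gh) = √(2 × 10 × 16.9) = √338.00 = 18.38 m/s

v = 18.4 m/s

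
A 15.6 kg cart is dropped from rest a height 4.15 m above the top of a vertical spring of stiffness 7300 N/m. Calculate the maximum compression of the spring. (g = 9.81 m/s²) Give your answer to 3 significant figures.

x = 0.439 m

Measuring PE from the top of the relaxed spring, at max compression the cart has dropped H + x with zero KE, so:
mg(H + x) = ½kx²
½(7300)x² − (15.6)(9.81)x − (15.6)(9.81)(4.15) = 0
3650x² − 153.0x − 635.1 = 0
x = [153.0 + √(23420 + 9.2725e+06)]/(2 × 3650) = 0.4386 m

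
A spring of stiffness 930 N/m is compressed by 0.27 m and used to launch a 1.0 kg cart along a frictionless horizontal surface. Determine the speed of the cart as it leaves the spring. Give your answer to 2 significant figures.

The cart leaves the spring when the spring is at natural length, so ½kx² = ½mv²
v = x√(k/m) = 0.27 × √(930/1.0) = 8.234 m/s

v = 8.2 m/s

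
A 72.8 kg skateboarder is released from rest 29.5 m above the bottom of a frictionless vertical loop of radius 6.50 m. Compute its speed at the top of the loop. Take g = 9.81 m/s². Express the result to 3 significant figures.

Energy conservation: mgh = ½mv_top² + mg(2r)
v_top² = 2g(h − 2r) = 2(9.81)(29.5 − 13.00) = 323.7
v_top = 17.99 m/s

v = 18.0 m/s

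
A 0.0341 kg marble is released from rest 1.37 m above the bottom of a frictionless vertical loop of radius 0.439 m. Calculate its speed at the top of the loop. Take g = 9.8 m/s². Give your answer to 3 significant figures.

Energy conservation: mgh = ½mv_top² + mg(2r)
v_top² = 2g(h − 2r) = 2(9.8)(1.37 − 0.8780) = 9.643
v_top = 3.105 m/s

v = 3.11 m/s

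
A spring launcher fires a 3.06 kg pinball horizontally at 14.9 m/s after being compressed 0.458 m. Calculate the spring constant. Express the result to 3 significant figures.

k = 3240 N/m

Spring PE at full compression equals KE at release: ½kx² = ½mv²
k = mv²/x² = (3.06)(14.9)²/(0.458)² = 3239 N/m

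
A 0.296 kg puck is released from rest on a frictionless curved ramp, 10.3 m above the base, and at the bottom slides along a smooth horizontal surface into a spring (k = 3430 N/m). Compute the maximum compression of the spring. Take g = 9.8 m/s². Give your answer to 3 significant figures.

At max compression the puck is momentarily at rest: mgh = ½kx²
x = √(2mgh/k) = √(2 × 0.296 × 9.8 × 10.3 / 3430) = 0.1320 m

x = 0.132 m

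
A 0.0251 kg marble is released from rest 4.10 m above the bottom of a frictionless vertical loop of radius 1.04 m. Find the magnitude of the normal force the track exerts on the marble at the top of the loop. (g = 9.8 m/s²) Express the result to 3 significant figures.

Energy from release to top (height 2r): mgh = ½mv_top² + mg(2r)
v_top² = 2g(h − 2r) = 2(9.8)(4.10 − 2.080) = 39.592 m²/s²
At the top, both N and weight point toward the centre: N + mg = mv_top²/r
N = m(v_top²/r − g) = 0.0251(39.592/1.04 − 9.8) = 0.7096 N

N = 0.710 N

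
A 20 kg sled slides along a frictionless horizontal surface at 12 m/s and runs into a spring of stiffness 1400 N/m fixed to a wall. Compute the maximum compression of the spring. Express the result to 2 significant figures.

At max compression the sled is momentarily at rest: ½mv² = ½kx²
x = v√(m/k) = 12 × √(20/1400) = 1.434 m

x = 1.4 m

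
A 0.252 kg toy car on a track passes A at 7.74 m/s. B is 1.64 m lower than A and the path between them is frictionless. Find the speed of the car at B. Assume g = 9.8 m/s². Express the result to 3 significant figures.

v = 9.59 m/s

Energy conservation between the two points: ½mv₀² + mgh = ½mv²
v² = v₀² + 2gh = (7.74)² + 2(9.8)(1.64) = 92.052
v = √92.052 = 9.594 m/s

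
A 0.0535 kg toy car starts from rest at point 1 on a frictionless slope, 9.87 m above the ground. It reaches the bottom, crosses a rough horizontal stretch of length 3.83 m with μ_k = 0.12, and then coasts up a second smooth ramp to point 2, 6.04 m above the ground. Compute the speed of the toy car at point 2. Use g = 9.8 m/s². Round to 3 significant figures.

v = 8.13 m/s

Energy at 1: mgh₁ = (0.0535)(9.8)(9.87) = 5.1748 J
Friction loss: W_f = μ_k mg d = 0.2410 J
At 2: ½mv² + mgh₂ = mgh₁ − W_f
½mv² = 5.1748 − 0.2410 − 3.1668 = 1.7671 J
v = √(2 × 1.7671/0.0535) = 8.128 m/s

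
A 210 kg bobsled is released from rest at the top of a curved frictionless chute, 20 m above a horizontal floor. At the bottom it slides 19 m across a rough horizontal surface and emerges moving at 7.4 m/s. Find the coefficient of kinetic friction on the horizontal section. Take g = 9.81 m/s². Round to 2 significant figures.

Energy bookkeeping (friction removes W_f = μ_k N d):
mgh = ½mv² + μ_k m g d
mgh = 41202 J; ½mv² = 5749.8 J
W_f = 41202 − 5749.8 = 35452 J
μ_k = W_f/(mg·d) = 35452/(2060 × 19) = 0.9057

μ_k = 0.91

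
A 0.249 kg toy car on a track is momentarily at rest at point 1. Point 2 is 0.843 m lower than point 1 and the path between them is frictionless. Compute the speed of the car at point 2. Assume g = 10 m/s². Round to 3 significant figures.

v = 4.11 m/s

Mechanical energy is conserved (no friction): mgh = ½mv²
v = √(2gh) = √(2 × 10 × 0.843) = √16.860 = 4.106 m/s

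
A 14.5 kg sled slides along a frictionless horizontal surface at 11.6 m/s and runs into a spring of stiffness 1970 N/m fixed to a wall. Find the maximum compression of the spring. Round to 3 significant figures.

x = 0.995 m

All KE is stored as spring PE at maximum compression: ½mv² = ½kx²
x = v√(m/k) = 11.6 × √(14.5/1970) = 0.9952 m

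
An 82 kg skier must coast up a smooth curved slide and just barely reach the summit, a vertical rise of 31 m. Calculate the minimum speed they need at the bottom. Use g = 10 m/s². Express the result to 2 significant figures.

At the top they are momentarily at rest, so all KE converts to PE: ½mv² = mgh
v = √(2gh) = √(2 × 10 × 31) = 24.90 m/s

v = 25 m/s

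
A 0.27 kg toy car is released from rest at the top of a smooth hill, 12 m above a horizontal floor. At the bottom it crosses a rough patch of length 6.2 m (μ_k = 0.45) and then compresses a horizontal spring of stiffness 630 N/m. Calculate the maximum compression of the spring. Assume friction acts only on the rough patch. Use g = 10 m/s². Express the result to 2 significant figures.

x = 0.28 m

Initial energy: E₁ = mgh = (0.27)(10)(12) = 32.400 J
Friction removes W_f = μ_k mg d = (0.45)(0.27)(10)(6.2) = 7.533 J
Energy reaching the spring: E = 32.400 − 7.533 = 24.867 J
At max compression ½kx² = E ⇒ x = √(2E/k) = √(2 × 24.867/630) = 0.2810 m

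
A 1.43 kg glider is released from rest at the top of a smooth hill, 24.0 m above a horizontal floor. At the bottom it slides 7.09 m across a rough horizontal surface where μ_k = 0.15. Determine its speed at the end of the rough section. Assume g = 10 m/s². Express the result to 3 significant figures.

v = 21.4 m/s

Applying the work–energy principle:
mgh = ½mv² + μ_k m g d
W_f = μ_k mg d = (0.15)(1.43)(10)(7.09) = 15.21 J
½mv² = mgh − W_f = 343.20 − 15.21 = 327.99 J
v = √(2 × 327.99/1.43) = 21.42 m/s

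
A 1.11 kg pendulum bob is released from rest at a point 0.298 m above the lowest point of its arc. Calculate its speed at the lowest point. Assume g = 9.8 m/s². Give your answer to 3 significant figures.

Mechanical energy is conserved (no friction): mgh = ½mv²
The mass cancels from both sides.
v = √(2gh) = √(2 × 9.8 × 0.298) = √5.8408 = 2.417 m/s

v = 2.42 m/s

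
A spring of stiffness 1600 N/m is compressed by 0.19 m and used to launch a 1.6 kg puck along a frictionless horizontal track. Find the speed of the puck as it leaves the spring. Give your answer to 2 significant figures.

v = 6.0 m/s

Conservation of energy: ½kx² = ½mv²
v = x√(k/m) = 0.19 × √(1600/1.6) = 6.008 m/s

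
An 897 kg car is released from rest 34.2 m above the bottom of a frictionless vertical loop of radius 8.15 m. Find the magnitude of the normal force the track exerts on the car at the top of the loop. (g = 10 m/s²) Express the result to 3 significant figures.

Energy from release to top (height 2r): mgh = ½mv_top² + mg(2r)
v_top² = 2g(h − 2r) = 2(10)(34.2 − 16.30) = 358.00 m²/s²
At the top, both N and weight point toward the centre: N + mg = mv_top²/r
N = m(v_top²/r − g) = 897(358.00/8.15 − 10) = 30432 N

N = 30400 N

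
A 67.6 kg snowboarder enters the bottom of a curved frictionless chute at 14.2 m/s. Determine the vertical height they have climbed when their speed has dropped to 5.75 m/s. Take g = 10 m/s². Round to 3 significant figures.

h = 8.43 m

Energy balance between the two points: ½mv₁² = ½mv₂² + mgh
h = (v₁² − v₂²)/(2g) = (14.2² − 5.75²)/(2 × 10) = 8.429 m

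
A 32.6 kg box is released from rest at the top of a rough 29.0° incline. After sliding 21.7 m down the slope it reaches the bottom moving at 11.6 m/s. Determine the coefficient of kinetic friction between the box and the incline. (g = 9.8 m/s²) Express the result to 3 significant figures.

mgh = ½mv² + μ_k (mg cosθ) L, with h = L sinθ
mgL sinθ = 3361.0 J; ½mv² = 2193.3 J
W_f = 3361.0 − 2193.3 = 1168 J
μ_k = W_f/(mg cosθ · L) = 1168/(279.4 × 21.7) = 0.1926

μ_k = 0.193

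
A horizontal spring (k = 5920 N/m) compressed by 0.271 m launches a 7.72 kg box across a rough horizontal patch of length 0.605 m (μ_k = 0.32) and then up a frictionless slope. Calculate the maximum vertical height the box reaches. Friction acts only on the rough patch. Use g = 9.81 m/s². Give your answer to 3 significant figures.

Spring energy: E₀ = ½kx² = ½(5920)(0.271)² = 217.39 J
Friction: W_f = μ_k mg d = (0.32)(7.72)(9.81)(0.605) = 14.66 J
Energy at base of ramp: E = 217.39 − 14.66 = 202.72 J
At max height all remaining energy is PE: mgh = E ⇒ h = E/(mg) = 202.72/(7.72 × 9.81) = 2.677 m

h = 2.68 m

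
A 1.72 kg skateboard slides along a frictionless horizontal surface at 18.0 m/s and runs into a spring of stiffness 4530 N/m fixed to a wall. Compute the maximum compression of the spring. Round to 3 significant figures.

Conservation of energy between contact and max compression: ½mv² = ½kx²
x = v√(m/k) = 18.0 × √(1.72/4530) = 0.3507 m

x = 0.351 m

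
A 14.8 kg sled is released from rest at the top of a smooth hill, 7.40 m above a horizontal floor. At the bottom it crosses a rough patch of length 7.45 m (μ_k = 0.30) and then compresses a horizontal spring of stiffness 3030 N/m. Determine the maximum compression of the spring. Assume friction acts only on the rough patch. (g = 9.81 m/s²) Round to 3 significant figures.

Initial energy: E₁ = mgh = (14.8)(9.81)(7.40) = 1074.4 J
Friction removes W_f = μ_k mg d = (0.30)(14.8)(9.81)(7.45) = 324.5 J
Energy reaching the spring: E = 1074.4 − 324.5 = 749.90 J
At max compression ½kx² = E ⇒ x = √(2E/k) = √(2 × 749.90/3030) = 0.7035 m

x = 0.704 m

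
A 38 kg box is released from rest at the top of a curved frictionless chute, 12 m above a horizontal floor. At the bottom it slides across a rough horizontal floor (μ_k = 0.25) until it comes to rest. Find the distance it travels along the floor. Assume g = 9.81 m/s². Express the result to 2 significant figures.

Energy bookkeeping (friction removes W_f = μ_k N d):
At rest all PE has been dissipated by friction: mgh = μ_k m g d
d = h/μ_k = 12/0.25 = 48.00 m

d = 48 m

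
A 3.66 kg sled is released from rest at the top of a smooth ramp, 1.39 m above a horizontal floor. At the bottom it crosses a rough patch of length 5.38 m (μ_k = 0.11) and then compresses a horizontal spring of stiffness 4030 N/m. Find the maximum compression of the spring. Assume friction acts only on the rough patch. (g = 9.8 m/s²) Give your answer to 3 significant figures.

x = 0.119 m

Initial energy: E₁ = mgh = (3.66)(9.8)(1.39) = 49.857 J
Friction removes W_f = μ_k mg d = (0.11)(3.66)(9.8)(5.38) = 21.23 J
Energy reaching the spring: E = 49.857 − 21.23 = 28.630 J
At max compression ½kx² = E ⇒ x = √(2E/k) = √(2 × 28.630/4030) = 0.1192 m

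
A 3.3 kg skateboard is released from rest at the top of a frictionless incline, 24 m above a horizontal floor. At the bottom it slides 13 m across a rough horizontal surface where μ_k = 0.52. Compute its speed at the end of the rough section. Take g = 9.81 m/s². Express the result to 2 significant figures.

v = 18 m/s

Energy bookkeeping (friction removes W_f = μ_k N d):
mgh = ½mv² + μ_k m g d
W_f = μ_k mg d = (0.52)(3.3)(9.81)(13) = 218.8 J
½mv² = mgh − W_f = 776.95 − 218.8 = 558.11 J
v = √(2 × 558.11/3.3) = 18.39 m/s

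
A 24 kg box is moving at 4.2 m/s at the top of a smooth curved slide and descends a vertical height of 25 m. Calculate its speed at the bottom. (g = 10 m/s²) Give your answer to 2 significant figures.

v = 23 m/s

Equating total energy at the two states: ½mv₀² + mgh = ½mv²
v² = v₀² + 2gh = (4.2)² + 2(10)(25) = 517.64
v = √517.64 = 22.75 m/s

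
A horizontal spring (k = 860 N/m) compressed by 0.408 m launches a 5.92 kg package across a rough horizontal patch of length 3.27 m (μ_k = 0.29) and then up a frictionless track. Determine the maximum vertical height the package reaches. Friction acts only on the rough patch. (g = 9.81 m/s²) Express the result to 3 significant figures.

Spring energy: E₀ = ½kx² = ½(860)(0.408)² = 71.580 J
Friction: W_f = μ_k mg d = (0.29)(5.92)(9.81)(3.27) = 55.07 J
Energy at base of ramp: E = 71.580 − 55.07 = 16.507 J
At max height all remaining energy is PE: mgh = E ⇒ h = E/(mg) = 16.507/(5.92 × 9.81) = 0.2842 m

h = 0.284 m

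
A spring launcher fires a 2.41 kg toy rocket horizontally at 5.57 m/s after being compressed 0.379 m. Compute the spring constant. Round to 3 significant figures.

k = 521 N/m

½kx² = ½mv²
k = mv²/x² = (2.41)(5.57)²/(0.379)² = 520.5 N/m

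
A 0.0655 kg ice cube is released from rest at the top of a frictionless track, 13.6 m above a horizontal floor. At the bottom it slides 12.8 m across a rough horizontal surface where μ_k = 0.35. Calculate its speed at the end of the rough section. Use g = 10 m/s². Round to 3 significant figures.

v = 13.5 m/s

Energy at the top = energy at the end + work done against friction:
mgh = ½mv² + μ_k m g d
W_f = μ_k mg d = (0.35)(0.0655)(10)(12.8) = 2.934 J
½mv² = mgh − W_f = 8.9080 − 2.934 = 5.9736 J
v = √(2 × 5.9736/0.0655) = 13.51 m/s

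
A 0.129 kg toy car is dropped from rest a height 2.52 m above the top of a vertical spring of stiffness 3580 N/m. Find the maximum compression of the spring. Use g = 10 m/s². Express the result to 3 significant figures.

Measuring PE from the top of the relaxed spring, at max compression the car has dropped H + x with zero KE, so:
mg(H + x) = ½kx²
½(3580)x² − (0.129)(10)x − (0.129)(10)(2.52) = 0
1790x² − 1.290x − 3.251 = 0
x = [1.290 + √(1.664 + 23276)]/(2 × 1790) = 0.04298 m

x = 0.0430 m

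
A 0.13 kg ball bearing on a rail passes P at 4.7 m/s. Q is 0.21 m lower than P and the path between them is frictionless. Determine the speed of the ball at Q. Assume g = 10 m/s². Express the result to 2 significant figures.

v = 5.1 m/s

Equating total energy at the two states: ½mv₀² + mgh = ½mv²
The mass cancels from both sides.
v² = v₀² + 2gh = (4.7)² + 2(10)(0.21) = 26.290
v = √26.290 = 5.127 m/s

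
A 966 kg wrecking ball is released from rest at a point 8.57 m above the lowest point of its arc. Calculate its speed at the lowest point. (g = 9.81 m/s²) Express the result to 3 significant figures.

v = 13.0 m/s

Energy conservation between the two points: mgh = ½mv²
v = √(2gh) = √(2 × 9.81 × 8.57) = √168.14 = 12.97 m/s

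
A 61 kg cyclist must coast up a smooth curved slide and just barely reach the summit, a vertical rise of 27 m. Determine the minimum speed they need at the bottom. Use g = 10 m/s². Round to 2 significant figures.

v = 23 m/s

At the top they are momentarily at rest, so all KE converts to PE: ½mv² = mgh
v = √(2gh) = √(2 × 10 × 27) = 23.24 m/s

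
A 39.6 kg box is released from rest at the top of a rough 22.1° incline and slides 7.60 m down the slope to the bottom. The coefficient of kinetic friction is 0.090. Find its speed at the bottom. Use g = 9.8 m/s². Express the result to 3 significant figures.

Energy: mgh = ½mv² + W_f, with h = L sinθ and W_f = μ_k (mg cosθ) L
mgh = mgL sinθ = (39.6)(9.8)(7.60)sin22.1° = 1109.6 J
W_f = μ_k mg cosθ · L = (0.090)(39.6)(9.8)cos22.1°·7.60 = 245.9 J
½mv² = 1109.6 − 245.9 = 863.69 J
v = √(2 × 863.69/39.6) = 6.605 m/s

v = 6.60 m/s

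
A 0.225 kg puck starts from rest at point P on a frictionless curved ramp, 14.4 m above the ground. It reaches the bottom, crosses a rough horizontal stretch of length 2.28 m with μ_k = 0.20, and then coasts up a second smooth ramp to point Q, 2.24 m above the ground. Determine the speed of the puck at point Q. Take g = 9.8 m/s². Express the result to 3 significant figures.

v = 15.1 m/s

Energy at P: mgh₁ = (0.225)(9.8)(14.4) = 31.752 J
Friction loss: W_f = μ_k mg d = 1.005 J
At Q: ½mv² + mgh₂ = mgh₁ − W_f
½mv² = 31.752 − 1.005 − 4.9392 = 25.807 J
v = √(2 × 25.807/0.225) = 15.15 m/s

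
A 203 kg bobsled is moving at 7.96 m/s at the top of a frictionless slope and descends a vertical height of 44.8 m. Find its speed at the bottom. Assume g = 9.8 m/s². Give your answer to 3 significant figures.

v = 30.7 m/s

Energy conservation between the two points: ½mv₀² + mgh = ½mv²
v² = v₀² + 2gh = (7.96)² + 2(9.8)(44.8) = 941.44
v = √941.44 = 30.68 m/s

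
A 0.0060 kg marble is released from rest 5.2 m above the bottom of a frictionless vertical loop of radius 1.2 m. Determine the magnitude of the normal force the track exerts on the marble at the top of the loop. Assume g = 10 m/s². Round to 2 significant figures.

Energy from release to top (height 2r): mgh = ½mv_top² + mg(2r)
v_top² = 2g(h − 2r) = 2(10)(5.2 − 2.400) = 56.000 m²/s²
At the top, both N and weight point toward the centre: N + mg = mv_top²/r
N = m(v_top²/r − g) = 0.0060(56.000/1.2 − 10) = 0.2200 N

N = 0.22 N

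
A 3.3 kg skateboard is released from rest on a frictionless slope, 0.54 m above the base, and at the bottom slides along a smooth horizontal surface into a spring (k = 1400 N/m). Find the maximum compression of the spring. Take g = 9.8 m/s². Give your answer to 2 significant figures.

x = 0.16 m

At max compression the skateboard is momentarily at rest: mgh = ½kx²
x = √(2mgh/k) = √(2 × 3.3 × 9.8 × 0.54 / 1400) = 0.1579 m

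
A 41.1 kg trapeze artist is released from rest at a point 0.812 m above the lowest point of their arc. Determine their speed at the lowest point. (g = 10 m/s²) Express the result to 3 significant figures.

Equating total energy at the two states: mgh = ½mv²
v = √(2gh) = √(2 × 10 × 0.812) = √16.240 = 4.030 m/s

v = 4.03 m/s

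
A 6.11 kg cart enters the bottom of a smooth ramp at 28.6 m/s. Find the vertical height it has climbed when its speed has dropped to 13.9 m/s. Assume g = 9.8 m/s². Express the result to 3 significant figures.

Conservation of energy: ½mv₁² = ½mv₂² + mgh
h = (v₁² − v₂²)/(2g) = (28.6² − 13.9²)/(2 × 9.8) = 31.87 m

h = 31.9 m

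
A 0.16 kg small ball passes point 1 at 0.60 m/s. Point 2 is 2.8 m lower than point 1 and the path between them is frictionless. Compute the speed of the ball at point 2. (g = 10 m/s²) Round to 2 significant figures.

Equating total energy at the two states: ½mv₀² + mgh = ½mv²
v² = v₀² + 2gh = (0.60)² + 2(10)(2.8) = 56.360
v = √56.360 = 7.507 m/s

v = 7.5 m/s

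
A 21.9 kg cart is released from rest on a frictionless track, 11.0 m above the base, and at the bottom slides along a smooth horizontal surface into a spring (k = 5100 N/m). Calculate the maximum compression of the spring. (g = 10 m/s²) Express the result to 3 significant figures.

Energy conservation (no friction) from release to max compression: mgh = ½kx²
x = √(2mgh/k) = √(2 × 21.9 × 10 × 11.0 / 5100) = 0.9720 m

x = 0.972 m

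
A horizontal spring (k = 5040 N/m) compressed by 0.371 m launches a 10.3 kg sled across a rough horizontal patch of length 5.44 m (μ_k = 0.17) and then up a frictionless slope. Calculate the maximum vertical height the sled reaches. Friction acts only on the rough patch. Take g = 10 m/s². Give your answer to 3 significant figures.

h = 2.44 m

Spring energy: E₀ = ½kx² = ½(5040)(0.371)² = 346.86 J
Friction: W_f = μ_k mg d = (0.17)(10.3)(10)(5.44) = 95.25 J
Energy at base of ramp: E = 346.86 − 95.25 = 251.60 J
At max height all remaining energy is PE: mgh = E ⇒ h = E/(mg) = 251.60/(10.3 × 10) = 2.443 m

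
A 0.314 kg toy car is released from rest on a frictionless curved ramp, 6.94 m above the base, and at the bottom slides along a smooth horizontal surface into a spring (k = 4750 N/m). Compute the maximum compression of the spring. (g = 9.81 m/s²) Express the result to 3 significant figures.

At max compression the car is momentarily at rest: mgh = ½kx²
x = √(2mgh/k) = √(2 × 0.314 × 9.81 × 6.94 / 4750) = 0.09487 m

x = 0.0949 m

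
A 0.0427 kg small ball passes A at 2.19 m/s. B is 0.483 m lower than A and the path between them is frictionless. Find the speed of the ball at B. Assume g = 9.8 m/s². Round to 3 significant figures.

Mechanical energy is conserved (no friction): ½mv₀² + mgh = ½mv²
v² = v₀² + 2gh = (2.19)² + 2(9.8)(0.483) = 14.263
v = √14.263 = 3.777 m/s

v = 3.78 m/s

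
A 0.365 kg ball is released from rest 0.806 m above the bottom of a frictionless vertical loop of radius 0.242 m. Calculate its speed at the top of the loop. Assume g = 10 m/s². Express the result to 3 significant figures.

Energy conservation: mgh = ½mv_top² + mg(2r)
v_top² = 2g(h − 2r) = 2(10)(0.806 − 0.4840) = 6.440
v_top = 2.538 m/s

v = 2.54 m/s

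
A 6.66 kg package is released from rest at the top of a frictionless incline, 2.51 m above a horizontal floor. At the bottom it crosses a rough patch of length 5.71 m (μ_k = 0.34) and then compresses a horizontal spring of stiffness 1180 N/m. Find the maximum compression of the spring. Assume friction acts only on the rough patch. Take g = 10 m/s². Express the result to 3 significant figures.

x = 0.253 m

Initial energy: E₁ = mgh = (6.66)(10)(2.51) = 167.17 J
Friction removes W_f = μ_k mg d = (0.34)(6.66)(10)(5.71) = 129.3 J
Energy reaching the spring: E = 167.17 − 129.3 = 37.869 J
At max compression ½kx² = E ⇒ x = √(2E/k) = √(2 × 37.869/1180) = 0.2533 m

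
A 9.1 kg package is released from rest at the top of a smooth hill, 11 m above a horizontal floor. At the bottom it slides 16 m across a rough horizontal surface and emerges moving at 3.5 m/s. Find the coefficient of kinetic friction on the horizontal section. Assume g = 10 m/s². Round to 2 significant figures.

Applying the work–energy principle:
mgh = ½mv² + μ_k m g d
mgh = 1001.0 J; ½mv² = 55.737 J
W_f = 1001.0 − 55.737 = 945.3 J
μ_k = W_f/(mg·d) = 945.3/(91.00 × 16) = 0.6492

μ_k = 0.65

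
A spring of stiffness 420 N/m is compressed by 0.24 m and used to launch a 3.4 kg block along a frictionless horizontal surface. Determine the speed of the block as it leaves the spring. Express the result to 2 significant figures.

v = 2.7 m/s

Conservation of energy: ½kx² = ½mv²
v = x√(k/m) = 0.24 × √(420/3.4) = 2.667 m/s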